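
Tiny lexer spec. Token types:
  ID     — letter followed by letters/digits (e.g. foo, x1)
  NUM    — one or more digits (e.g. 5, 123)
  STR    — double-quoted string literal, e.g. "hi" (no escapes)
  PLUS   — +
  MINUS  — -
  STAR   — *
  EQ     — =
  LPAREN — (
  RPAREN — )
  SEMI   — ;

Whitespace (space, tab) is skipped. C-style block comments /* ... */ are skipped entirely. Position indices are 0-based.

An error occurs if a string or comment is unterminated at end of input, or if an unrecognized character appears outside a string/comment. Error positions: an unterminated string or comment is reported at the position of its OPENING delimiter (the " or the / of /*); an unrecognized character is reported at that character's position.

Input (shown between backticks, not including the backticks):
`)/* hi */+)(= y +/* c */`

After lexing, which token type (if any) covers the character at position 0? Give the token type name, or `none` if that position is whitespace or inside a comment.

pos=0: emit RPAREN ')'
pos=1: enter COMMENT mode (saw '/*')
exit COMMENT mode (now at pos=9)
pos=9: emit PLUS '+'
pos=10: emit RPAREN ')'
pos=11: emit LPAREN '('
pos=12: emit EQ '='
pos=14: emit ID 'y' (now at pos=15)
pos=16: emit PLUS '+'
pos=17: enter COMMENT mode (saw '/*')
exit COMMENT mode (now at pos=24)
DONE. 7 tokens: [RPAREN, PLUS, RPAREN, LPAREN, EQ, ID, PLUS]
Position 0: char is ')' -> RPAREN

Answer: RPAREN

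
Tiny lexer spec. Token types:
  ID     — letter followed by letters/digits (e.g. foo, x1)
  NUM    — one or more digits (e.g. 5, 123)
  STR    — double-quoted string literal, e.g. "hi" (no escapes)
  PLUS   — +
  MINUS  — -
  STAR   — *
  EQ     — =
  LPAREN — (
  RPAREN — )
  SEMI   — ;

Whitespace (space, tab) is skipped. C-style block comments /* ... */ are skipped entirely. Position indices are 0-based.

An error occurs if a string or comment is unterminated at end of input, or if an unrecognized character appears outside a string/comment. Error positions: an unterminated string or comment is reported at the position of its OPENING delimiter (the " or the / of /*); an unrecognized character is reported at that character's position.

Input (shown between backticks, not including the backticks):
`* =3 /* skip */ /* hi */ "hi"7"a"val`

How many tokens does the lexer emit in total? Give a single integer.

Answer: 7

Derivation:
pos=0: emit STAR '*'
pos=2: emit EQ '='
pos=3: emit NUM '3' (now at pos=4)
pos=5: enter COMMENT mode (saw '/*')
exit COMMENT mode (now at pos=15)
pos=16: enter COMMENT mode (saw '/*')
exit COMMENT mode (now at pos=24)
pos=25: enter STRING mode
pos=25: emit STR "hi" (now at pos=29)
pos=29: emit NUM '7' (now at pos=30)
pos=30: enter STRING mode
pos=30: emit STR "a" (now at pos=33)
pos=33: emit ID 'val' (now at pos=36)
DONE. 7 tokens: [STAR, EQ, NUM, STR, NUM, STR, ID]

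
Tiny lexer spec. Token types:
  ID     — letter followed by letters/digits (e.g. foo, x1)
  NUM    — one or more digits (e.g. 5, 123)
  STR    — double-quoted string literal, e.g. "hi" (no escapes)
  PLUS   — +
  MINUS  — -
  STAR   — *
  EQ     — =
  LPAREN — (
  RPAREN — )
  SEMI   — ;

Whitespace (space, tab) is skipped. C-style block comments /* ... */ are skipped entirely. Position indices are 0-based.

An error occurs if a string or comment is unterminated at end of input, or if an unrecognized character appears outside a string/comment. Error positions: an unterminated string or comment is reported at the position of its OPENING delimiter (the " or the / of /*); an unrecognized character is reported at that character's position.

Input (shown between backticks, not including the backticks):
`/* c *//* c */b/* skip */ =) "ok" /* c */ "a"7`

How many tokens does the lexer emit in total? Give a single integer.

Answer: 6

Derivation:
pos=0: enter COMMENT mode (saw '/*')
exit COMMENT mode (now at pos=7)
pos=7: enter COMMENT mode (saw '/*')
exit COMMENT mode (now at pos=14)
pos=14: emit ID 'b' (now at pos=15)
pos=15: enter COMMENT mode (saw '/*')
exit COMMENT mode (now at pos=25)
pos=26: emit EQ '='
pos=27: emit RPAREN ')'
pos=29: enter STRING mode
pos=29: emit STR "ok" (now at pos=33)
pos=34: enter COMMENT mode (saw '/*')
exit COMMENT mode (now at pos=41)
pos=42: enter STRING mode
pos=42: emit STR "a" (now at pos=45)
pos=45: emit NUM '7' (now at pos=46)
DONE. 6 tokens: [ID, EQ, RPAREN, STR, STR, NUM]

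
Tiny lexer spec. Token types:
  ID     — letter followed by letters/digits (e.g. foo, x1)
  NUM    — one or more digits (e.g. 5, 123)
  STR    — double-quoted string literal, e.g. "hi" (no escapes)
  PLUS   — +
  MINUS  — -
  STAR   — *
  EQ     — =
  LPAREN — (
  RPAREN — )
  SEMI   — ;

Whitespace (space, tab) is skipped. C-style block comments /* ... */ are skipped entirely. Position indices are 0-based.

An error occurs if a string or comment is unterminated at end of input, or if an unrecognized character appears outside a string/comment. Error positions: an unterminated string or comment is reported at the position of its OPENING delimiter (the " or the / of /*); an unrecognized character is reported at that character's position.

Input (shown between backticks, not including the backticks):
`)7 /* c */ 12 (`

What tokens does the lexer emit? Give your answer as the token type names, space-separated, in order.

Answer: RPAREN NUM NUM LPAREN

Derivation:
pos=0: emit RPAREN ')'
pos=1: emit NUM '7' (now at pos=2)
pos=3: enter COMMENT mode (saw '/*')
exit COMMENT mode (now at pos=10)
pos=11: emit NUM '12' (now at pos=13)
pos=14: emit LPAREN '('
DONE. 4 tokens: [RPAREN, NUM, NUM, LPAREN]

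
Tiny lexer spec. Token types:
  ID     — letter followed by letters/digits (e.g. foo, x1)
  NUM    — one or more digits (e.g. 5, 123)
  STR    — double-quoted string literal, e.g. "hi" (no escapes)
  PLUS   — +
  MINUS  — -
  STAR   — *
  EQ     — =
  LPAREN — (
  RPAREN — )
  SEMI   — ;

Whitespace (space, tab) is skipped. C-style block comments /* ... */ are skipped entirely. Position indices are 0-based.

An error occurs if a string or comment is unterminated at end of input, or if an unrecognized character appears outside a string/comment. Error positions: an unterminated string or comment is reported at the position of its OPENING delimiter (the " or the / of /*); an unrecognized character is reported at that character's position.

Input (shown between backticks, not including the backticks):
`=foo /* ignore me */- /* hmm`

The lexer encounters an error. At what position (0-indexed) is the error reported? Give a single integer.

Answer: 22

Derivation:
pos=0: emit EQ '='
pos=1: emit ID 'foo' (now at pos=4)
pos=5: enter COMMENT mode (saw '/*')
exit COMMENT mode (now at pos=20)
pos=20: emit MINUS '-'
pos=22: enter COMMENT mode (saw '/*')
pos=22: ERROR — unterminated comment (reached EOF)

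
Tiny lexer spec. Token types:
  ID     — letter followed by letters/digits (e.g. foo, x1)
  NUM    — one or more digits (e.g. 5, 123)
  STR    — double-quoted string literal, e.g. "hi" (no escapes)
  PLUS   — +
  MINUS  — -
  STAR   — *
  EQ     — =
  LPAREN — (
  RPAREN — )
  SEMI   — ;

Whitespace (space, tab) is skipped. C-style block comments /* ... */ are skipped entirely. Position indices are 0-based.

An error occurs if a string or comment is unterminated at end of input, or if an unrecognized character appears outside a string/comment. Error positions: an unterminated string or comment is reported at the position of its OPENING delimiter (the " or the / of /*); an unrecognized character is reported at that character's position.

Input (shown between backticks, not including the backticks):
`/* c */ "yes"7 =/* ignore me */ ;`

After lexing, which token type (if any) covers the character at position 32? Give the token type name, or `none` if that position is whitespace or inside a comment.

Answer: SEMI

Derivation:
pos=0: enter COMMENT mode (saw '/*')
exit COMMENT mode (now at pos=7)
pos=8: enter STRING mode
pos=8: emit STR "yes" (now at pos=13)
pos=13: emit NUM '7' (now at pos=14)
pos=15: emit EQ '='
pos=16: enter COMMENT mode (saw '/*')
exit COMMENT mode (now at pos=31)
pos=32: emit SEMI ';'
DONE. 4 tokens: [STR, NUM, EQ, SEMI]
Position 32: char is ';' -> SEMI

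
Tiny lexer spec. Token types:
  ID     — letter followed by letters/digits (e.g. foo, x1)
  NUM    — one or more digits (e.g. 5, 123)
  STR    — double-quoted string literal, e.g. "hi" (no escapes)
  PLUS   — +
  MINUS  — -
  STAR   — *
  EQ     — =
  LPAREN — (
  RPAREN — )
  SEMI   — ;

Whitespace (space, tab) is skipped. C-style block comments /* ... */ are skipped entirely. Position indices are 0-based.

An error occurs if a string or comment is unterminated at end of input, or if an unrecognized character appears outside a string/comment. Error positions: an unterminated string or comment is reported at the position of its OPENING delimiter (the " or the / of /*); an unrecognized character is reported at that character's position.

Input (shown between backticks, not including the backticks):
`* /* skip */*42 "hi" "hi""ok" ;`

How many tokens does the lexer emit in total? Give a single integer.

Answer: 7

Derivation:
pos=0: emit STAR '*'
pos=2: enter COMMENT mode (saw '/*')
exit COMMENT mode (now at pos=12)
pos=12: emit STAR '*'
pos=13: emit NUM '42' (now at pos=15)
pos=16: enter STRING mode
pos=16: emit STR "hi" (now at pos=20)
pos=21: enter STRING mode
pos=21: emit STR "hi" (now at pos=25)
pos=25: enter STRING mode
pos=25: emit STR "ok" (now at pos=29)
pos=30: emit SEMI ';'
DONE. 7 tokens: [STAR, STAR, NUM, STR, STR, STR, SEMI]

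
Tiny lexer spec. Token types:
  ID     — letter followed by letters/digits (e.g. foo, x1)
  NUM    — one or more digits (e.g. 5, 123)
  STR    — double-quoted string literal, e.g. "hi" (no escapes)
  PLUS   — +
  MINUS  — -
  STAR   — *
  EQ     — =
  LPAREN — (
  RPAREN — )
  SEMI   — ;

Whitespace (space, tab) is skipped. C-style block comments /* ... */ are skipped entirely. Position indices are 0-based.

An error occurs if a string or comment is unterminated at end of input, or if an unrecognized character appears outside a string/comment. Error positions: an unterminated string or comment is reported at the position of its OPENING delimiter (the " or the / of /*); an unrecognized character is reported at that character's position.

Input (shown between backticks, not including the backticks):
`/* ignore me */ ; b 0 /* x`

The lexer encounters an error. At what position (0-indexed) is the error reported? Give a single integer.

pos=0: enter COMMENT mode (saw '/*')
exit COMMENT mode (now at pos=15)
pos=16: emit SEMI ';'
pos=18: emit ID 'b' (now at pos=19)
pos=20: emit NUM '0' (now at pos=21)
pos=22: enter COMMENT mode (saw '/*')
pos=22: ERROR — unterminated comment (reached EOF)

Answer: 22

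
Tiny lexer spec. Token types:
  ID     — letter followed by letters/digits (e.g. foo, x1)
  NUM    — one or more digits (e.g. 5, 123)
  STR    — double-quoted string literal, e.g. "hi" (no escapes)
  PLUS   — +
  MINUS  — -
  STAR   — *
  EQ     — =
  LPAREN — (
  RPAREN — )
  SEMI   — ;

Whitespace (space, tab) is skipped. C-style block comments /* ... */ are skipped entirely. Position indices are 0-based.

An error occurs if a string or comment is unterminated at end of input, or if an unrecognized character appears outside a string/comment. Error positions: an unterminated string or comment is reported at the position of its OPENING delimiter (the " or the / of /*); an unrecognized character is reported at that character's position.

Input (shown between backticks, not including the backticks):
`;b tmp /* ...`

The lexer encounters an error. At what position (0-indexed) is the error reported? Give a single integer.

pos=0: emit SEMI ';'
pos=1: emit ID 'b' (now at pos=2)
pos=3: emit ID 'tmp' (now at pos=6)
pos=7: enter COMMENT mode (saw '/*')
pos=7: ERROR — unterminated comment (reached EOF)

Answer: 7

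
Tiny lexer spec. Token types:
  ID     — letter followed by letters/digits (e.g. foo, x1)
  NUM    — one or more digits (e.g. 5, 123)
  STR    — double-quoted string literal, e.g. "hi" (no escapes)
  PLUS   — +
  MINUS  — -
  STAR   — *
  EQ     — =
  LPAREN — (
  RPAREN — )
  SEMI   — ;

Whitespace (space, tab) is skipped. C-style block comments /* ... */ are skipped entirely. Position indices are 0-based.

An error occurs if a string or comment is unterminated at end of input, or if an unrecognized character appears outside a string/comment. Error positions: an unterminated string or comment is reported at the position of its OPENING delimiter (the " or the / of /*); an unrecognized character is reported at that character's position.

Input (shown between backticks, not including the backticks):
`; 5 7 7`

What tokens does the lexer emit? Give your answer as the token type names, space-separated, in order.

Answer: SEMI NUM NUM NUM

Derivation:
pos=0: emit SEMI ';'
pos=2: emit NUM '5' (now at pos=3)
pos=4: emit NUM '7' (now at pos=5)
pos=6: emit NUM '7' (now at pos=7)
DONE. 4 tokens: [SEMI, NUM, NUM, NUM]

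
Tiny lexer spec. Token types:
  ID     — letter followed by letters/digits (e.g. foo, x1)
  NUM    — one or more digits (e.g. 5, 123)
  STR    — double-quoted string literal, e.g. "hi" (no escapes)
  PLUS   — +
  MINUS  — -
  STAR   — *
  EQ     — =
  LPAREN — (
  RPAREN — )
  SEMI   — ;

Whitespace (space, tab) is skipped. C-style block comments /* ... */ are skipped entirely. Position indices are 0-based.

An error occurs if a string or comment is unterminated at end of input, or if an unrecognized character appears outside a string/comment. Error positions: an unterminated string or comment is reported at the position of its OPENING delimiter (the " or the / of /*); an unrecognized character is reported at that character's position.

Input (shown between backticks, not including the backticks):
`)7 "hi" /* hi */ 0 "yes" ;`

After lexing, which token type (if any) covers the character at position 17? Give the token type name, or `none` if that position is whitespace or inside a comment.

Answer: NUM

Derivation:
pos=0: emit RPAREN ')'
pos=1: emit NUM '7' (now at pos=2)
pos=3: enter STRING mode
pos=3: emit STR "hi" (now at pos=7)
pos=8: enter COMMENT mode (saw '/*')
exit COMMENT mode (now at pos=16)
pos=17: emit NUM '0' (now at pos=18)
pos=19: enter STRING mode
pos=19: emit STR "yes" (now at pos=24)
pos=25: emit SEMI ';'
DONE. 6 tokens: [RPAREN, NUM, STR, NUM, STR, SEMI]
Position 17: char is '0' -> NUM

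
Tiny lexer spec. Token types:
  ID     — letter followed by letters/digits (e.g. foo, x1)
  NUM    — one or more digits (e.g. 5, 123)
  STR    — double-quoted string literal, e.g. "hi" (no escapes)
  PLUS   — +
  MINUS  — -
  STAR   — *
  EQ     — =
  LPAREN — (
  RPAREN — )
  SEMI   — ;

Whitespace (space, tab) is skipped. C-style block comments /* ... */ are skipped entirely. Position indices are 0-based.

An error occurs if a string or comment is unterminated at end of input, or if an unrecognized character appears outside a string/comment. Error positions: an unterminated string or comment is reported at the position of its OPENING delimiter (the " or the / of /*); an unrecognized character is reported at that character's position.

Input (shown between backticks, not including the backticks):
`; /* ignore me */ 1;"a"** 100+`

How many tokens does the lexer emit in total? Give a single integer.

pos=0: emit SEMI ';'
pos=2: enter COMMENT mode (saw '/*')
exit COMMENT mode (now at pos=17)
pos=18: emit NUM '1' (now at pos=19)
pos=19: emit SEMI ';'
pos=20: enter STRING mode
pos=20: emit STR "a" (now at pos=23)
pos=23: emit STAR '*'
pos=24: emit STAR '*'
pos=26: emit NUM '100' (now at pos=29)
pos=29: emit PLUS '+'
DONE. 8 tokens: [SEMI, NUM, SEMI, STR, STAR, STAR, NUM, PLUS]

Answer: 8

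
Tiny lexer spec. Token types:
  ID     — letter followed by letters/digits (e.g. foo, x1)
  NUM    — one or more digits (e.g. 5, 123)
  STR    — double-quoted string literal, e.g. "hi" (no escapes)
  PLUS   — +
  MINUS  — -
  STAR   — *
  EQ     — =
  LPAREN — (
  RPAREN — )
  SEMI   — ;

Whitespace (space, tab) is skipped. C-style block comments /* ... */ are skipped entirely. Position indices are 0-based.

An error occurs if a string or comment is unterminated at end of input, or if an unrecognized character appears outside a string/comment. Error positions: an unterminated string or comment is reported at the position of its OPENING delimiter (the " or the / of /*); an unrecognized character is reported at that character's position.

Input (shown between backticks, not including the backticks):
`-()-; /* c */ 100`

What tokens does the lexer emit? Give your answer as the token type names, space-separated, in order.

Answer: MINUS LPAREN RPAREN MINUS SEMI NUM

Derivation:
pos=0: emit MINUS '-'
pos=1: emit LPAREN '('
pos=2: emit RPAREN ')'
pos=3: emit MINUS '-'
pos=4: emit SEMI ';'
pos=6: enter COMMENT mode (saw '/*')
exit COMMENT mode (now at pos=13)
pos=14: emit NUM '100' (now at pos=17)
DONE. 6 tokens: [MINUS, LPAREN, RPAREN, MINUS, SEMI, NUM]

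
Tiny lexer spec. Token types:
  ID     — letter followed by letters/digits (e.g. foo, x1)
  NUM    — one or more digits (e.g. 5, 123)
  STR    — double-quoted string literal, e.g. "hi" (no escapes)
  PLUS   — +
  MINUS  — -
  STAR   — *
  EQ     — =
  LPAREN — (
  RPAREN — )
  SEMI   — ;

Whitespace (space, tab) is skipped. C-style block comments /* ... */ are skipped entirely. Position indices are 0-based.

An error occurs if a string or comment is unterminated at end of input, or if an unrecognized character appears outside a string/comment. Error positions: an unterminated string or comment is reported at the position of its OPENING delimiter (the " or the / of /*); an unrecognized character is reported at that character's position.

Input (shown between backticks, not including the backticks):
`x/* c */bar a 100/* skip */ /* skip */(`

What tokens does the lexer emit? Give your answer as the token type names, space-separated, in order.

Answer: ID ID ID NUM LPAREN

Derivation:
pos=0: emit ID 'x' (now at pos=1)
pos=1: enter COMMENT mode (saw '/*')
exit COMMENT mode (now at pos=8)
pos=8: emit ID 'bar' (now at pos=11)
pos=12: emit ID 'a' (now at pos=13)
pos=14: emit NUM '100' (now at pos=17)
pos=17: enter COMMENT mode (saw '/*')
exit COMMENT mode (now at pos=27)
pos=28: enter COMMENT mode (saw '/*')
exit COMMENT mode (now at pos=38)
pos=38: emit LPAREN '('
DONE. 5 tokens: [ID, ID, ID, NUM, LPAREN]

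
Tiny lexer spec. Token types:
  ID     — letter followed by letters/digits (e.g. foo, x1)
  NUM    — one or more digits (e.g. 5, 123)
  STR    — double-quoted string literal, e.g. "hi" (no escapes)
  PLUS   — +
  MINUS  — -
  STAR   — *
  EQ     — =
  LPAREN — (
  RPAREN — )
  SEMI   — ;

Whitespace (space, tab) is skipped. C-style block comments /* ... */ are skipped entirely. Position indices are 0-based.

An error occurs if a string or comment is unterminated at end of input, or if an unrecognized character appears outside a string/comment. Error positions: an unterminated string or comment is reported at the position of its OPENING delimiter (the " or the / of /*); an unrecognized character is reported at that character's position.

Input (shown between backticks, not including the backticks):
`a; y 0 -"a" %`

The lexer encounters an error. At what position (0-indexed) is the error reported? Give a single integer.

pos=0: emit ID 'a' (now at pos=1)
pos=1: emit SEMI ';'
pos=3: emit ID 'y' (now at pos=4)
pos=5: emit NUM '0' (now at pos=6)
pos=7: emit MINUS '-'
pos=8: enter STRING mode
pos=8: emit STR "a" (now at pos=11)
pos=12: ERROR — unrecognized char '%'

Answer: 12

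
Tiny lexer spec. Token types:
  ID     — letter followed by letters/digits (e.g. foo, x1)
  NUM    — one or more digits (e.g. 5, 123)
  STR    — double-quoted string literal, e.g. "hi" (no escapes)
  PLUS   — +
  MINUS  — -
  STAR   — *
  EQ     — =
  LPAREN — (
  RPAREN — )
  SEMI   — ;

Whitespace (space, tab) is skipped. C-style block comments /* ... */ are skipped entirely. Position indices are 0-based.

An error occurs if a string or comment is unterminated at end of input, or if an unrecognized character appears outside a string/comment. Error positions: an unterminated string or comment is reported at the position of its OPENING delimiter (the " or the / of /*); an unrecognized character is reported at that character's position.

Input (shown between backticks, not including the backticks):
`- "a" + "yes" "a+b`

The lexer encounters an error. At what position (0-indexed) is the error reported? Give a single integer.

Answer: 14

Derivation:
pos=0: emit MINUS '-'
pos=2: enter STRING mode
pos=2: emit STR "a" (now at pos=5)
pos=6: emit PLUS '+'
pos=8: enter STRING mode
pos=8: emit STR "yes" (now at pos=13)
pos=14: enter STRING mode
pos=14: ERROR — unterminated string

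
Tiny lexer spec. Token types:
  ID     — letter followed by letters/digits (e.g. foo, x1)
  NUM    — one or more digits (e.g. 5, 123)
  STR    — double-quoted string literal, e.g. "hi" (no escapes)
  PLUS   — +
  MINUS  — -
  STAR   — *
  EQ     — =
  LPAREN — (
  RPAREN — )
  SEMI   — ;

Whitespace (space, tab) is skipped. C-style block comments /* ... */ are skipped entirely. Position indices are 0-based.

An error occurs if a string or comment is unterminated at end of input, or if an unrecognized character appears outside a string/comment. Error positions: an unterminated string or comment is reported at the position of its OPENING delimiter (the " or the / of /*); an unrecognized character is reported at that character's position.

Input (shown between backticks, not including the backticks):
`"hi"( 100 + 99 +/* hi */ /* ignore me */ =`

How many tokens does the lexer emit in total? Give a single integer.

Answer: 7

Derivation:
pos=0: enter STRING mode
pos=0: emit STR "hi" (now at pos=4)
pos=4: emit LPAREN '('
pos=6: emit NUM '100' (now at pos=9)
pos=10: emit PLUS '+'
pos=12: emit NUM '99' (now at pos=14)
pos=15: emit PLUS '+'
pos=16: enter COMMENT mode (saw '/*')
exit COMMENT mode (now at pos=24)
pos=25: enter COMMENT mode (saw '/*')
exit COMMENT mode (now at pos=40)
pos=41: emit EQ '='
DONE. 7 tokens: [STR, LPAREN, NUM, PLUS, NUM, PLUS, EQ]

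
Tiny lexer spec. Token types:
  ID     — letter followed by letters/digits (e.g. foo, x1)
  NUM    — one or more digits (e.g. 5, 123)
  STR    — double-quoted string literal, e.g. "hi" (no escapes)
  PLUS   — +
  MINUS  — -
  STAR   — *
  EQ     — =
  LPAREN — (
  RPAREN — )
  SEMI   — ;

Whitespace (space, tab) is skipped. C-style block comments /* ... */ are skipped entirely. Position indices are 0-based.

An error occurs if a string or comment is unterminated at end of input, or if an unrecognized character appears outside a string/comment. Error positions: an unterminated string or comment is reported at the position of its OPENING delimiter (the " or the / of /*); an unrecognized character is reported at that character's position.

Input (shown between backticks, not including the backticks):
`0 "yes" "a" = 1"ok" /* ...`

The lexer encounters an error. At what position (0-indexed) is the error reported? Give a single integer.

Answer: 20

Derivation:
pos=0: emit NUM '0' (now at pos=1)
pos=2: enter STRING mode
pos=2: emit STR "yes" (now at pos=7)
pos=8: enter STRING mode
pos=8: emit STR "a" (now at pos=11)
pos=12: emit EQ '='
pos=14: emit NUM '1' (now at pos=15)
pos=15: enter STRING mode
pos=15: emit STR "ok" (now at pos=19)
pos=20: enter COMMENT mode (saw '/*')
pos=20: ERROR — unterminated comment (reached EOF)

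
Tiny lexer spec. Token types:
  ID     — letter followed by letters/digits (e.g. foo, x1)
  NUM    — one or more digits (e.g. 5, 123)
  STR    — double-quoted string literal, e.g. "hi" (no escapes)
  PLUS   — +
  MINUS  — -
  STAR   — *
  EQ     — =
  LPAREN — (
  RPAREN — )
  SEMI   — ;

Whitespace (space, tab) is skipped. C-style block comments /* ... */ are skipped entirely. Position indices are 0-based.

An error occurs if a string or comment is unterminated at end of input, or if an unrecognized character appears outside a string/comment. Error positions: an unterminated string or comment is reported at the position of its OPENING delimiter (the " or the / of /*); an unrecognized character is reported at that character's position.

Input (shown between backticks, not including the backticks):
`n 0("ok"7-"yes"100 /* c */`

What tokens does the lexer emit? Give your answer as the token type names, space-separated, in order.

Answer: ID NUM LPAREN STR NUM MINUS STR NUM

Derivation:
pos=0: emit ID 'n' (now at pos=1)
pos=2: emit NUM '0' (now at pos=3)
pos=3: emit LPAREN '('
pos=4: enter STRING mode
pos=4: emit STR "ok" (now at pos=8)
pos=8: emit NUM '7' (now at pos=9)
pos=9: emit MINUS '-'
pos=10: enter STRING mode
pos=10: emit STR "yes" (now at pos=15)
pos=15: emit NUM '100' (now at pos=18)
pos=19: enter COMMENT mode (saw '/*')
exit COMMENT mode (now at pos=26)
DONE. 8 tokens: [ID, NUM, LPAREN, STR, NUM, MINUS, STR, NUM]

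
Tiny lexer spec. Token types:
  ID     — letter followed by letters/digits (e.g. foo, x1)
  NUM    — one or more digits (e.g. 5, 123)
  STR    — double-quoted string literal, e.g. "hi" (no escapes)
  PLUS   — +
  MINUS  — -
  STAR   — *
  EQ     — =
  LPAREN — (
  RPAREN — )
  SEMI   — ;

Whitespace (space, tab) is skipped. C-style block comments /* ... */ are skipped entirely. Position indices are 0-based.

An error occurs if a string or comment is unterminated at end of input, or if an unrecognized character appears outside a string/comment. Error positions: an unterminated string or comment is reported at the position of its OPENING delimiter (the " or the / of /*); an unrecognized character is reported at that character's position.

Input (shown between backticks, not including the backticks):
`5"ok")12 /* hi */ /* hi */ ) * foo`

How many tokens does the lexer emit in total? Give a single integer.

pos=0: emit NUM '5' (now at pos=1)
pos=1: enter STRING mode
pos=1: emit STR "ok" (now at pos=5)
pos=5: emit RPAREN ')'
pos=6: emit NUM '12' (now at pos=8)
pos=9: enter COMMENT mode (saw '/*')
exit COMMENT mode (now at pos=17)
pos=18: enter COMMENT mode (saw '/*')
exit COMMENT mode (now at pos=26)
pos=27: emit RPAREN ')'
pos=29: emit STAR '*'
pos=31: emit ID 'foo' (now at pos=34)
DONE. 7 tokens: [NUM, STR, RPAREN, NUM, RPAREN, STAR, ID]

Answer: 7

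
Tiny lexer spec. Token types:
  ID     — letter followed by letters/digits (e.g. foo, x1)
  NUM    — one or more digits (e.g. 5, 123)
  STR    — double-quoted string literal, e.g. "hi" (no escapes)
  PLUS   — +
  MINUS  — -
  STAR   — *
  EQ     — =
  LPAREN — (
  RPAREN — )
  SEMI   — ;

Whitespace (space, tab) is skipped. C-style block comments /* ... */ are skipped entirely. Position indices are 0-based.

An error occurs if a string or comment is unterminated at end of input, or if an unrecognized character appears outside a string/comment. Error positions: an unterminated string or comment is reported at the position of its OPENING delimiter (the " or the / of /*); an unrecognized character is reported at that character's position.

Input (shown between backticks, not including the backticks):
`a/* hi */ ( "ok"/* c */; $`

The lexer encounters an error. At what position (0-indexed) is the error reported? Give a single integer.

Answer: 25

Derivation:
pos=0: emit ID 'a' (now at pos=1)
pos=1: enter COMMENT mode (saw '/*')
exit COMMENT mode (now at pos=9)
pos=10: emit LPAREN '('
pos=12: enter STRING mode
pos=12: emit STR "ok" (now at pos=16)
pos=16: enter COMMENT mode (saw '/*')
exit COMMENT mode (now at pos=23)
pos=23: emit SEMI ';'
pos=25: ERROR — unrecognized char '$'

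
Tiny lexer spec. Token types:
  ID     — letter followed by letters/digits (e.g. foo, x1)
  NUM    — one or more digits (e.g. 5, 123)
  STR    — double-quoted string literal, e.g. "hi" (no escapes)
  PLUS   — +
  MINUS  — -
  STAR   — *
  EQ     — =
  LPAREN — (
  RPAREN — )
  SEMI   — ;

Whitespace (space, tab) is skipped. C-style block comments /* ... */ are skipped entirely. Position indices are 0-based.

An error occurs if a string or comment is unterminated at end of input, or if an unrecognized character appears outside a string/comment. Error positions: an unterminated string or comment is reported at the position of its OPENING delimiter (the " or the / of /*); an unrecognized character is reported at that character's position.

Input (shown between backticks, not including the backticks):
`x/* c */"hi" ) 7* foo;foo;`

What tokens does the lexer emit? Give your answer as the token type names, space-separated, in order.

Answer: ID STR RPAREN NUM STAR ID SEMI ID SEMI

Derivation:
pos=0: emit ID 'x' (now at pos=1)
pos=1: enter COMMENT mode (saw '/*')
exit COMMENT mode (now at pos=8)
pos=8: enter STRING mode
pos=8: emit STR "hi" (now at pos=12)
pos=13: emit RPAREN ')'
pos=15: emit NUM '7' (now at pos=16)
pos=16: emit STAR '*'
pos=18: emit ID 'foo' (now at pos=21)
pos=21: emit SEMI ';'
pos=22: emit ID 'foo' (now at pos=25)
pos=25: emit SEMI ';'
DONE. 9 tokens: [ID, STR, RPAREN, NUM, STAR, ID, SEMI, ID, SEMI]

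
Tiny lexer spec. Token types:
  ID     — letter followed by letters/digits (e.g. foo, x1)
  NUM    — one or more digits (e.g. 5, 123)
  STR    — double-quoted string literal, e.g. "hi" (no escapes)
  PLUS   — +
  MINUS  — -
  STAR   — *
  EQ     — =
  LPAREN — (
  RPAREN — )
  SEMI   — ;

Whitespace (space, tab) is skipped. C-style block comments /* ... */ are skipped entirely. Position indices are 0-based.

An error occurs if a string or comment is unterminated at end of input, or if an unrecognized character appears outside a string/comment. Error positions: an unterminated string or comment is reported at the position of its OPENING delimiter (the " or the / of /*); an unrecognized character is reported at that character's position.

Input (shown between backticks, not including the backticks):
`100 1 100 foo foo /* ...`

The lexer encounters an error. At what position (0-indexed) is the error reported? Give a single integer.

Answer: 18

Derivation:
pos=0: emit NUM '100' (now at pos=3)
pos=4: emit NUM '1' (now at pos=5)
pos=6: emit NUM '100' (now at pos=9)
pos=10: emit ID 'foo' (now at pos=13)
pos=14: emit ID 'foo' (now at pos=17)
pos=18: enter COMMENT mode (saw '/*')
pos=18: ERROR — unterminated comment (reached EOF)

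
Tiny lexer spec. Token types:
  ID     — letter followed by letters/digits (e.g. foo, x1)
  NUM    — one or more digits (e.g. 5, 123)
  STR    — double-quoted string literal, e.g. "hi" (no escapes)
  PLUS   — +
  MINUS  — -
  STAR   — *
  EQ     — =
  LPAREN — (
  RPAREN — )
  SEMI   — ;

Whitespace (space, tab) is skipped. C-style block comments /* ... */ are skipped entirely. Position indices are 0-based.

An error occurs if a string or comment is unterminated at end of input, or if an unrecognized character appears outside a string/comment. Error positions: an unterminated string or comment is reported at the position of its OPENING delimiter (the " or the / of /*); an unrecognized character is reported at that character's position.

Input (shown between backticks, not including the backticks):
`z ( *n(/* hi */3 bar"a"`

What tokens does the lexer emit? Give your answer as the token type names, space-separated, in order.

pos=0: emit ID 'z' (now at pos=1)
pos=2: emit LPAREN '('
pos=4: emit STAR '*'
pos=5: emit ID 'n' (now at pos=6)
pos=6: emit LPAREN '('
pos=7: enter COMMENT mode (saw '/*')
exit COMMENT mode (now at pos=15)
pos=15: emit NUM '3' (now at pos=16)
pos=17: emit ID 'bar' (now at pos=20)
pos=20: enter STRING mode
pos=20: emit STR "a" (now at pos=23)
DONE. 8 tokens: [ID, LPAREN, STAR, ID, LPAREN, NUM, ID, STR]

Answer: ID LPAREN STAR ID LPAREN NUM ID STR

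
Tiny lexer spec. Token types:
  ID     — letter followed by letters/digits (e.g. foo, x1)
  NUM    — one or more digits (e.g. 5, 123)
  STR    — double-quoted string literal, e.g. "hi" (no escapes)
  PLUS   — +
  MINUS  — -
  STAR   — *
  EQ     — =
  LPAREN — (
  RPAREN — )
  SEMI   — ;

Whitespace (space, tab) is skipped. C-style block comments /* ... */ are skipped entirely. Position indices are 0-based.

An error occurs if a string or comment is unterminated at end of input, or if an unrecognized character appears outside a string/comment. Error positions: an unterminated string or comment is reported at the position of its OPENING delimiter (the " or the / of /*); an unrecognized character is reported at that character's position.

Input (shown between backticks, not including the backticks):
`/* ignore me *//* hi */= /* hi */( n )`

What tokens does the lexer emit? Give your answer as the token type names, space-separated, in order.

pos=0: enter COMMENT mode (saw '/*')
exit COMMENT mode (now at pos=15)
pos=15: enter COMMENT mode (saw '/*')
exit COMMENT mode (now at pos=23)
pos=23: emit EQ '='
pos=25: enter COMMENT mode (saw '/*')
exit COMMENT mode (now at pos=33)
pos=33: emit LPAREN '('
pos=35: emit ID 'n' (now at pos=36)
pos=37: emit RPAREN ')'
DONE. 4 tokens: [EQ, LPAREN, ID, RPAREN]

Answer: EQ LPAREN ID RPAREN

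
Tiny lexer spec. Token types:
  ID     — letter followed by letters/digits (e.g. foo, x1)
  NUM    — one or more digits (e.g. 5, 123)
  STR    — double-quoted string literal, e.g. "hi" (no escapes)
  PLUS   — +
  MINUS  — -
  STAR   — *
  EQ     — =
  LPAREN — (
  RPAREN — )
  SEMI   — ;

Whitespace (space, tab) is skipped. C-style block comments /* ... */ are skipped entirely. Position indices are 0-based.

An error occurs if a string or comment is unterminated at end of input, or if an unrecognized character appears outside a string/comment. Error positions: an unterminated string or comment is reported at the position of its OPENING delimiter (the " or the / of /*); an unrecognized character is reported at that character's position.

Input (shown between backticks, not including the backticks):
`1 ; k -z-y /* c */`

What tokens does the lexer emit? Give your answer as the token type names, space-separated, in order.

pos=0: emit NUM '1' (now at pos=1)
pos=2: emit SEMI ';'
pos=4: emit ID 'k' (now at pos=5)
pos=6: emit MINUS '-'
pos=7: emit ID 'z' (now at pos=8)
pos=8: emit MINUS '-'
pos=9: emit ID 'y' (now at pos=10)
pos=11: enter COMMENT mode (saw '/*')
exit COMMENT mode (now at pos=18)
DONE. 7 tokens: [NUM, SEMI, ID, MINUS, ID, MINUS, ID]

Answer: NUM SEMI ID MINUS ID MINUS ID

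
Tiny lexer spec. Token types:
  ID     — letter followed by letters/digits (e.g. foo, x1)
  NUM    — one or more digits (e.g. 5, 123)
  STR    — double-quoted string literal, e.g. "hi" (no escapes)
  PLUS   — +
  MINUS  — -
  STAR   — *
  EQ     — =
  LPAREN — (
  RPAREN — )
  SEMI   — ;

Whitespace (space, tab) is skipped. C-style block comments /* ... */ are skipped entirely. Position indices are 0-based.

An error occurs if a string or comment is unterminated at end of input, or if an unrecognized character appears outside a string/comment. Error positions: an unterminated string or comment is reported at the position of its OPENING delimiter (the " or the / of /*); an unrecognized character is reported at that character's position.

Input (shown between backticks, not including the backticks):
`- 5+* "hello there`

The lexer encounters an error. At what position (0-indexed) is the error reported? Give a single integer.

Answer: 6

Derivation:
pos=0: emit MINUS '-'
pos=2: emit NUM '5' (now at pos=3)
pos=3: emit PLUS '+'
pos=4: emit STAR '*'
pos=6: enter STRING mode
pos=6: ERROR — unterminated string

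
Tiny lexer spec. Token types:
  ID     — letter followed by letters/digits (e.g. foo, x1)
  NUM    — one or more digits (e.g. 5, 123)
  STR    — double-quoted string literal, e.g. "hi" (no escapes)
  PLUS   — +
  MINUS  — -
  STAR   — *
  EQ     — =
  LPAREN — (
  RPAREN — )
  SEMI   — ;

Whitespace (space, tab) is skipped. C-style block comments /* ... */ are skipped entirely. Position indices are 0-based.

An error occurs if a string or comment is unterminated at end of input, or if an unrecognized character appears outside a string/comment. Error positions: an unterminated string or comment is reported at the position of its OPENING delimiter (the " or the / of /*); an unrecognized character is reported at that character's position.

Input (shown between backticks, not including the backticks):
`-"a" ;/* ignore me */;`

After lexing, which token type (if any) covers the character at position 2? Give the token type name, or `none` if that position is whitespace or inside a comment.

pos=0: emit MINUS '-'
pos=1: enter STRING mode
pos=1: emit STR "a" (now at pos=4)
pos=5: emit SEMI ';'
pos=6: enter COMMENT mode (saw '/*')
exit COMMENT mode (now at pos=21)
pos=21: emit SEMI ';'
DONE. 4 tokens: [MINUS, STR, SEMI, SEMI]
Position 2: char is 'a' -> STR

Answer: STR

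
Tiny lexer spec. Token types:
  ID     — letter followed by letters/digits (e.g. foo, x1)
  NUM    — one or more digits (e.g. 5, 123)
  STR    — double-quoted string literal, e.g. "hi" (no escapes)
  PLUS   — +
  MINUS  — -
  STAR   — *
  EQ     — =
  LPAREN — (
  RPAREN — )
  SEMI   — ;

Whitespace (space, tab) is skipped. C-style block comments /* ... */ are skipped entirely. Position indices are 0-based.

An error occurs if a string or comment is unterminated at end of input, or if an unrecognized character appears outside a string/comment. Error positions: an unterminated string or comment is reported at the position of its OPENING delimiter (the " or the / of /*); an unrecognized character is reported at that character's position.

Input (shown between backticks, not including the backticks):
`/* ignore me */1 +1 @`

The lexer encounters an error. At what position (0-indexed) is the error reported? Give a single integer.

Answer: 20

Derivation:
pos=0: enter COMMENT mode (saw '/*')
exit COMMENT mode (now at pos=15)
pos=15: emit NUM '1' (now at pos=16)
pos=17: emit PLUS '+'
pos=18: emit NUM '1' (now at pos=19)
pos=20: ERROR — unrecognized char '@'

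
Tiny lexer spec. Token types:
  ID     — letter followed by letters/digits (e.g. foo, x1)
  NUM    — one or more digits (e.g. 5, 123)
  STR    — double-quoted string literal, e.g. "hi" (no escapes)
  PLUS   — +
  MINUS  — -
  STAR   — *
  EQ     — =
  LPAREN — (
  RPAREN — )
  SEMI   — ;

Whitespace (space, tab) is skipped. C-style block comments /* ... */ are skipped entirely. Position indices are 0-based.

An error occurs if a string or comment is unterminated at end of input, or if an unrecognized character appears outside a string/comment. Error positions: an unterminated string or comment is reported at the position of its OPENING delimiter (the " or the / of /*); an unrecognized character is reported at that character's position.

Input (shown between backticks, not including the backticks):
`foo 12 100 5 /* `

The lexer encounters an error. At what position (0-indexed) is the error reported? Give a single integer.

pos=0: emit ID 'foo' (now at pos=3)
pos=4: emit NUM '12' (now at pos=6)
pos=7: emit NUM '100' (now at pos=10)
pos=11: emit NUM '5' (now at pos=12)
pos=13: enter COMMENT mode (saw '/*')
pos=13: ERROR — unterminated comment (reached EOF)

Answer: 13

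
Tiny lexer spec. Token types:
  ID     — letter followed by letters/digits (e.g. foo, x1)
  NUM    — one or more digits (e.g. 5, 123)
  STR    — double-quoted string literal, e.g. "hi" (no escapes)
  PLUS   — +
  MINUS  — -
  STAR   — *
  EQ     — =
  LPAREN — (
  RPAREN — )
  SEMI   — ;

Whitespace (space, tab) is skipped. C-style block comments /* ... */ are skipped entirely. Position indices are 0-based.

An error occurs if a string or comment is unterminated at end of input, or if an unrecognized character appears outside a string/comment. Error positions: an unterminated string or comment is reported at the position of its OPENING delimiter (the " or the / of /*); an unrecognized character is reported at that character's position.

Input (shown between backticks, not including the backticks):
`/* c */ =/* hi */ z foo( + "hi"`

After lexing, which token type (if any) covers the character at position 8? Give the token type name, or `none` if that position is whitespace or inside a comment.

Answer: EQ

Derivation:
pos=0: enter COMMENT mode (saw '/*')
exit COMMENT mode (now at pos=7)
pos=8: emit EQ '='
pos=9: enter COMMENT mode (saw '/*')
exit COMMENT mode (now at pos=17)
pos=18: emit ID 'z' (now at pos=19)
pos=20: emit ID 'foo' (now at pos=23)
pos=23: emit LPAREN '('
pos=25: emit PLUS '+'
pos=27: enter STRING mode
pos=27: emit STR "hi" (now at pos=31)
DONE. 6 tokens: [EQ, ID, ID, LPAREN, PLUS, STR]
Position 8: char is '=' -> EQ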